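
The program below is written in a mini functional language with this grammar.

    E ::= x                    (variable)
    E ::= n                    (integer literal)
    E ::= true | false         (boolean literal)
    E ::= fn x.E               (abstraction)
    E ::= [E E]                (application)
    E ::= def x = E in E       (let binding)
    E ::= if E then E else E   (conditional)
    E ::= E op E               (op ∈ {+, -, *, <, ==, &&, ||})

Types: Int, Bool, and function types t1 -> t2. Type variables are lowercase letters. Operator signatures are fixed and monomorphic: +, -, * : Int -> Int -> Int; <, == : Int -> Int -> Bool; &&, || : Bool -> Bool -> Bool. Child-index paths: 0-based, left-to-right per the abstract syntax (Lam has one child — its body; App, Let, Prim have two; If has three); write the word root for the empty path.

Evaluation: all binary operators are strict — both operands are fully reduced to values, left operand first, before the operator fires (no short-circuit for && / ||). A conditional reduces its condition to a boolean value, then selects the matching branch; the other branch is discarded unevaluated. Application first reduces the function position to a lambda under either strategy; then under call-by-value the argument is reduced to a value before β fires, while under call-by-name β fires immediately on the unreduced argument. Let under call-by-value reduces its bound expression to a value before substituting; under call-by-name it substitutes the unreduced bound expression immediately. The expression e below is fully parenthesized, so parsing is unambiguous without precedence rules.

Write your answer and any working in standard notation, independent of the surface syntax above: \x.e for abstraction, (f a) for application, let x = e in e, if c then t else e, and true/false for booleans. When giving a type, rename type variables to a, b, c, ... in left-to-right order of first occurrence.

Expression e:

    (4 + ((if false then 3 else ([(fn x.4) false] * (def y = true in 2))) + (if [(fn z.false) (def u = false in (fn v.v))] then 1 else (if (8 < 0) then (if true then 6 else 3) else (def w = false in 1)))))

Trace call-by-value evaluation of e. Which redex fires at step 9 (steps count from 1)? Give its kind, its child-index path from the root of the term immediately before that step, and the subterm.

Answer: if at 1.1 : (if false then (if true then 6 else 3) else (let w = false in 1))

Derivation:
step 0: (4 + ((if false then 3 else (((\x.4) false) * (let y = true in 2))) + (if ((\z.false) (let u = false in (\v.v))) then 1 else (if (8 < 0) then (if true then 6 else 3) else (let w = false in 1)))))
step 1: [if@1.0] (4 + ((((\x.4) false) * (let y = true in 2)) + (if ((\z.false) (let u = false in (\v.v))) then 1 else (if (8 < 0) then (if true then 6 else 3) else (let w = false in 1)))))
step 2: [beta@1.0.0] (4 + ((4 * (let y = true in 2)) + (if ((\z.false) (let u = false in (\v.v))) then 1 else (if (8 < 0) then (if true then 6 else 3) else (let w = false in 1)))))
step 3: [let@1.0.1] (4 + ((4 * 2) + (if ((\z.false) (let u = false in (\v.v))) then 1 else (if (8 < 0) then (if true then 6 else 3) else (let w = false in 1)))))
step 4: [delta@1.0] (4 + (8 + (if ((\z.false) (let u = false in (\v.v))) then 1 else (if (8 < 0) then (if true then 6 else 3) else (let w = false in 1)))))
step 5: [let@1.1.0.1] (4 + (8 + (if ((\z.false) (\v.v)) then 1 else (if (8 < 0) then (if true then 6 else 3) else (let w = false in 1)))))
step 6: [beta@1.1.0] (4 + (8 + (if false then 1 else (if (8 < 0) then (if true then 6 else 3) else (let w = false in 1)))))
step 7: [if@1.1] (4 + (8 + (if (8 < 0) then (if true then 6 else 3) else (let w = false in 1))))
step 8: [delta@1.1.0] (4 + (8 + (if false then (if true then 6 else 3) else (let w = false in 1))))
step 9: [if@1.1] (4 + (8 + (let w = false in 1)))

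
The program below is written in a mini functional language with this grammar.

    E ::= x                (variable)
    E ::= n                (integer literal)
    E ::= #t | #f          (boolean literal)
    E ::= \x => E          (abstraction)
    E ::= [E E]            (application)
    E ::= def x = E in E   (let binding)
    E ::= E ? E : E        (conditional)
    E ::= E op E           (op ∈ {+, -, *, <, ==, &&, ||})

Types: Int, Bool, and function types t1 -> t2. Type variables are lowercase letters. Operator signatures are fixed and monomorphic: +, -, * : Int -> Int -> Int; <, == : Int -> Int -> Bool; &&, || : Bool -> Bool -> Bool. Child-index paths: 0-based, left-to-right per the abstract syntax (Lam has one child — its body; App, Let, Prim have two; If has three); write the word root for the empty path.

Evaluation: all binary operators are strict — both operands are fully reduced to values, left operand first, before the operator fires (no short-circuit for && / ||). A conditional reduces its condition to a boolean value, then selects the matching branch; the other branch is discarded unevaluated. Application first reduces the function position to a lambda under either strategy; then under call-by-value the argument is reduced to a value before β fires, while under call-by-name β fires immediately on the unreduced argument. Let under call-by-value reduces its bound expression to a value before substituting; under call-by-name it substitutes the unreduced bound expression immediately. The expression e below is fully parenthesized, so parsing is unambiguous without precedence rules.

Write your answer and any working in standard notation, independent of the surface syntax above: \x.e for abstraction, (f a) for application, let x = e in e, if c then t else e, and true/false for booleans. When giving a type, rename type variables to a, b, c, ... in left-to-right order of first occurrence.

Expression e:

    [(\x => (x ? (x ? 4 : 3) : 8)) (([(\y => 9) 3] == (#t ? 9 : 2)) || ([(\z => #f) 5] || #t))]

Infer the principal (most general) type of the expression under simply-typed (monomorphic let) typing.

Answer: Int

Trace:
x : a
  unify a ~ Bool
x : Bool
  unify Bool ~ Bool
  unify Int ~ Int
  unify Int ~ Int
\x._ : Bool -> Int
\y._ : b -> Int
  unify b -> Int ~ Int -> c
  unify b ~ Int
  unify Int ~ c
_ _ : Int
  unify Int ~ Int
  unify Bool ~ Bool
  unify Int ~ Int
  unify Int ~ Int
  unify Bool ~ Bool
\z._ : d -> Bool
  unify d -> Bool ~ Int -> e
  unify d ~ Int
  unify Bool ~ e
_ _ : Bool
  unify Bool ~ Bool
  unify Bool ~ Bool
  unify Bool ~ Bool
  unify Bool -> Int ~ Bool -> f
  unify Bool ~ Bool
  unify Int ~ f
_ _ : Int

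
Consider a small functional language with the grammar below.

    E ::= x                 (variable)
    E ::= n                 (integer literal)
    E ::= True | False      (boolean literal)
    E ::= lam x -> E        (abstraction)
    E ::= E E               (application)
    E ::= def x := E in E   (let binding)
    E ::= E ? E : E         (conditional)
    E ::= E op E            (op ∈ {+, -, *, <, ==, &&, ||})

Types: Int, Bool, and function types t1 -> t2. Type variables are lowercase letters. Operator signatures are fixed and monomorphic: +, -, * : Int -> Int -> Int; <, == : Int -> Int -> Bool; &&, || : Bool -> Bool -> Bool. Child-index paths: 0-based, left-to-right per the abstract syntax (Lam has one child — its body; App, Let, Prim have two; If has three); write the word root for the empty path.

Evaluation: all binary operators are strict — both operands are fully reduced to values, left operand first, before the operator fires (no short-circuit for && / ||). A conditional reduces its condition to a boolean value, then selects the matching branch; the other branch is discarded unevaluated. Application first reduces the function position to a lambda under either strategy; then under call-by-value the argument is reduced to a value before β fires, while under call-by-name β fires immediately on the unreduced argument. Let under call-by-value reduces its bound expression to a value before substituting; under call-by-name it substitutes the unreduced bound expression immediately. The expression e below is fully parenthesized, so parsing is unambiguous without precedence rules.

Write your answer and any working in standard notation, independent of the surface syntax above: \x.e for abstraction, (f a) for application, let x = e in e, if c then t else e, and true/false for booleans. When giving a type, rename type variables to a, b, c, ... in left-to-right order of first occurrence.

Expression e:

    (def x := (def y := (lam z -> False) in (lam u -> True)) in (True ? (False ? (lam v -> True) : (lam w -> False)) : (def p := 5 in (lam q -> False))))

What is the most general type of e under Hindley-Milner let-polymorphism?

Answer: a -> Bool

Trace:
\z._ : a -> Bool
let y : forall. a -> Bool
\u._ : b -> Bool
let x : forall. b -> Bool
  unify Bool ~ Bool
  unify Bool ~ Bool
\v._ : c -> Bool
\w._ : d -> Bool
  unify c -> Bool ~ d -> Bool
  unify c ~ d
  unify Bool ~ Bool
let p : Int
\q._ : e -> Bool
  unify d -> Bool ~ e -> Bool
  unify d ~ e
  unify Bool ~ Bool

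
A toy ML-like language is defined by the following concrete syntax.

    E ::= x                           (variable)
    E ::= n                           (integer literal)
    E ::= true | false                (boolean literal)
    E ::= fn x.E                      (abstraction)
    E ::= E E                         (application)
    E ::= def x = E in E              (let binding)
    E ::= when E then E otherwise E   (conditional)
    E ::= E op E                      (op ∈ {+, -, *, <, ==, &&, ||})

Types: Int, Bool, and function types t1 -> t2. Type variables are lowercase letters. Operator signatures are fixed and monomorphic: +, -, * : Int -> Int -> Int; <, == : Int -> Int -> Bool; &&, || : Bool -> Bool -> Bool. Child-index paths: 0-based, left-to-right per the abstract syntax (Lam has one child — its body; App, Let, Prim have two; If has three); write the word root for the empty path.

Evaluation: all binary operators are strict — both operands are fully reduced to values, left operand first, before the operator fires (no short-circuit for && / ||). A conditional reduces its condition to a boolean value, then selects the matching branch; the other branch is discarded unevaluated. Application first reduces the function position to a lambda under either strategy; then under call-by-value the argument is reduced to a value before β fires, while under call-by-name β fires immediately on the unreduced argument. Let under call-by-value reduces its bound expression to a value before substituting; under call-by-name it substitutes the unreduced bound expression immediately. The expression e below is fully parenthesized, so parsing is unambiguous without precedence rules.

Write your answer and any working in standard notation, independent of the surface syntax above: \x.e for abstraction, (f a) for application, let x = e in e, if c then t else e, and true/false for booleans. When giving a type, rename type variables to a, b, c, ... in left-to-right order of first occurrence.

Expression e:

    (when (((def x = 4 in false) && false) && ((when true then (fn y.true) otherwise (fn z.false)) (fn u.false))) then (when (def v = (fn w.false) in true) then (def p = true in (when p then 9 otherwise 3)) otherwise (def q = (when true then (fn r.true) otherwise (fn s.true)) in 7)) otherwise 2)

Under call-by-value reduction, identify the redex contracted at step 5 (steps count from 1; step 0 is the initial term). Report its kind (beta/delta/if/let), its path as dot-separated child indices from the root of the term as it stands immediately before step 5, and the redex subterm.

Answer: delta at 0 : (false && true)

Derivation:
step 0: (if (((let x = 4 in false) && false) && ((if true then (\y.true) else (\z.false)) (\u.false))) then (if (let v = (\w.false) in true) then (let p = true in (if p then 9 else 3)) else (let q = (if true then (\r.true) else (\s.true)) in 7)) else 2)
step 1: [let@0.0.0] (if ((false && false) && ((if true then (\y.true) else (\z.false)) (\u.false))) then (if (let v = (\w.false) in true) then (let p = true in (if p then 9 else 3)) else (let q = (if true then (\r.true) else (\s.true)) in 7)) else 2)
step 2: [delta@0.0] (if (false && ((if true then (\y.true) else (\z.false)) (\u.false))) then (if (let v = (\w.false) in true) then (let p = true in (if p then 9 else 3)) else (let q = (if true then (\r.true) else (\s.true)) in 7)) else 2)
step 3: [if@0.1.0] (if (false && ((\y.true) (\u.false))) then (if (let v = (\w.false) in true) then (let p = true in (if p then 9 else 3)) else (let q = (if true then (\r.true) else (\s.true)) in 7)) else 2)
step 4: [beta@0.1] (if (false && true) then (if (let v = (\w.false) in true) then (let p = true in (if p then 9 else 3)) else (let q = (if true then (\r.true) else (\s.true)) in 7)) else 2)
step 5: [delta@0] (if false then (if (let v = (\w.false) in true) then (let p = true in (if p then 9 else 3)) else (let q = (if true then (\r.true) else (\s.true)) in 7)) else 2)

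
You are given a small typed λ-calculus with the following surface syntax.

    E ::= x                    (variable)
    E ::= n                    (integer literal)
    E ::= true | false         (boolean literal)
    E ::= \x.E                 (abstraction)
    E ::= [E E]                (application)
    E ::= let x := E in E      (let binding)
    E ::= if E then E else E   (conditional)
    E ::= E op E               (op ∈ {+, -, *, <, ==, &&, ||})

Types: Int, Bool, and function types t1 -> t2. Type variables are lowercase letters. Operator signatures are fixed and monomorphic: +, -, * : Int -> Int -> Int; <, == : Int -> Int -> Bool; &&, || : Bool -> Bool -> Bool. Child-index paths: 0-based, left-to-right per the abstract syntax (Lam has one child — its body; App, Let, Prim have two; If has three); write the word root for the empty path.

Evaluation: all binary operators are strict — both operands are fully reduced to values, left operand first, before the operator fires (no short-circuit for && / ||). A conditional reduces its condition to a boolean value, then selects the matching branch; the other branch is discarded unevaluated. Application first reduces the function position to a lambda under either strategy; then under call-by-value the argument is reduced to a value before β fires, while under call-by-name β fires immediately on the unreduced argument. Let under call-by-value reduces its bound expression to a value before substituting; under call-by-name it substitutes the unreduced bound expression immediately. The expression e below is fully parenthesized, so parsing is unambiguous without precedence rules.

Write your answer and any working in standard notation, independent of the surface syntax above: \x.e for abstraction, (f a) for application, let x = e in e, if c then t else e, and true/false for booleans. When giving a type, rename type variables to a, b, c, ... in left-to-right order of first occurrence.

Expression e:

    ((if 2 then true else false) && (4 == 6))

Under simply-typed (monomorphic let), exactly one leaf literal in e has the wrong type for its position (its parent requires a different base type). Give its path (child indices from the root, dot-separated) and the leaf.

Working:
  unify Int ~ Bool
  FAIL: mismatch Int ~ Bool

Answer: 0.0 : 2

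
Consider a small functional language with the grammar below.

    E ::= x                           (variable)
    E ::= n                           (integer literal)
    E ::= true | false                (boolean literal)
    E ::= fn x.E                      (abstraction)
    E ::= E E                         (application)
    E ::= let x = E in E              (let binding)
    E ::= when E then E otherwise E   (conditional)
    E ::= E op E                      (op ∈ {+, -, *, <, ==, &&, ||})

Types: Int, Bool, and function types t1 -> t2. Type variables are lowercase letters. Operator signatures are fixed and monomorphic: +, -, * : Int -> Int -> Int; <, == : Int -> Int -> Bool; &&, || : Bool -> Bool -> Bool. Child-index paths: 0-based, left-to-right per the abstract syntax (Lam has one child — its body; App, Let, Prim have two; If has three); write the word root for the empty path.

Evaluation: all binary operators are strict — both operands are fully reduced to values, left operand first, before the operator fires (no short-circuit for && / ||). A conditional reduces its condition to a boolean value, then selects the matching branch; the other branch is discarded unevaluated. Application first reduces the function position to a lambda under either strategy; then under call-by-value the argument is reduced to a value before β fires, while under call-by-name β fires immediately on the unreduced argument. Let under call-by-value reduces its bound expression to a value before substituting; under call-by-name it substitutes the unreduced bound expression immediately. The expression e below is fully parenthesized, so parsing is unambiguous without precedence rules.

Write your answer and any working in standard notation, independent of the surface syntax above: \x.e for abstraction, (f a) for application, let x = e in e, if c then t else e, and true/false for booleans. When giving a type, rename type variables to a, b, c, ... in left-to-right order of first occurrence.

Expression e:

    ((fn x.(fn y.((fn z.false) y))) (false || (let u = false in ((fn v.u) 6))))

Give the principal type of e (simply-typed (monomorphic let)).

Working:
\z._ : c -> Bool
y : b
  unify c -> Bool ~ b -> d
  unify c ~ b
  unify Bool ~ d
_ _ : Bool
\y._ : b -> Bool
\x._ : a -> b -> Bool
  unify Bool ~ Bool
let u : Bool
u : Bool
\v._ : e -> Bool
  unify e -> Bool ~ Int -> f
  unify e ~ Int
  unify Bool ~ f
_ _ : Bool
  unify Bool ~ Bool
  unify a -> b -> Bool ~ Bool -> g
  unify a ~ Bool
  unify b -> Bool ~ g
_ _ : b -> Bool

Answer: a -> Bool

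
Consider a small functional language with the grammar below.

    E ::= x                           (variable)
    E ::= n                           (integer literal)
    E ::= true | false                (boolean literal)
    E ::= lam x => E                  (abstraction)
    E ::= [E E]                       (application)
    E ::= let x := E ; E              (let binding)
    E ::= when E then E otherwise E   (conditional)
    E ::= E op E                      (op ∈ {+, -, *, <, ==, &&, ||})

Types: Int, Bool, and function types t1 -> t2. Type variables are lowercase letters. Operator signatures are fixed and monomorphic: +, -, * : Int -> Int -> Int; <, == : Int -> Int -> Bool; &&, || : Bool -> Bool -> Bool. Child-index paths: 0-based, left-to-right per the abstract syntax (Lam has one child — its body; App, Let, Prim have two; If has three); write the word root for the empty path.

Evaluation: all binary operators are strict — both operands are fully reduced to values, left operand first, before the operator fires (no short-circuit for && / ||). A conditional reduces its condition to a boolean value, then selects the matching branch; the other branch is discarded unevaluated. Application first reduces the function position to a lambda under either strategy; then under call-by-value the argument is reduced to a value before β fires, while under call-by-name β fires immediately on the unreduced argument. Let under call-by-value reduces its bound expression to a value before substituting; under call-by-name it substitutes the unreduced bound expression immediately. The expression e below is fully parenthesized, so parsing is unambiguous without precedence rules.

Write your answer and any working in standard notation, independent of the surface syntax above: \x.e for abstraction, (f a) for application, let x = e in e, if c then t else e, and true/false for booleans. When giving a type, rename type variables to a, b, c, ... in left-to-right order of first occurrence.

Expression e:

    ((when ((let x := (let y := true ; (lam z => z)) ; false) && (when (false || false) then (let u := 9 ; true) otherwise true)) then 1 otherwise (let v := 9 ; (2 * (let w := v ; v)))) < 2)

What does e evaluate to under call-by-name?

Answer: false

Derivation:
step 0: ((if ((let x = (let y = true in (\z.z)) in false) && (if (false || false) then (let u = 9 in true) else true)) then 1 else (let v = 9 in (2 * (let w = v in v)))) < 2)
step 1: [let@0.0.0] ((if (false && (if (false || false) then (let u = 9 in true) else true)) then 1 else (let v = 9 in (2 * (let w = v in v)))) < 2)
step 2: [delta@0.0.1.0] ((if (false && (if false then (let u = 9 in true) else true)) then 1 else (let v = 9 in (2 * (let w = v in v)))) < 2)
step 3: [if@0.0.1] ((if (false && true) then 1 else (let v = 9 in (2 * (let w = v in v)))) < 2)
step 4: [delta@0.0] ((if false then 1 else (let v = 9 in (2 * (let w = v in v)))) < 2)
step 5: [if@0] ((let v = 9 in (2 * (let w = v in v))) < 2)
step 6: [let@0] ((2 * (let w = 9 in 9)) < 2)
step 7: [let@0.1] ((2 * 9) < 2)
step 8: [delta@0] (18 < 2)
step 9: [delta@root] false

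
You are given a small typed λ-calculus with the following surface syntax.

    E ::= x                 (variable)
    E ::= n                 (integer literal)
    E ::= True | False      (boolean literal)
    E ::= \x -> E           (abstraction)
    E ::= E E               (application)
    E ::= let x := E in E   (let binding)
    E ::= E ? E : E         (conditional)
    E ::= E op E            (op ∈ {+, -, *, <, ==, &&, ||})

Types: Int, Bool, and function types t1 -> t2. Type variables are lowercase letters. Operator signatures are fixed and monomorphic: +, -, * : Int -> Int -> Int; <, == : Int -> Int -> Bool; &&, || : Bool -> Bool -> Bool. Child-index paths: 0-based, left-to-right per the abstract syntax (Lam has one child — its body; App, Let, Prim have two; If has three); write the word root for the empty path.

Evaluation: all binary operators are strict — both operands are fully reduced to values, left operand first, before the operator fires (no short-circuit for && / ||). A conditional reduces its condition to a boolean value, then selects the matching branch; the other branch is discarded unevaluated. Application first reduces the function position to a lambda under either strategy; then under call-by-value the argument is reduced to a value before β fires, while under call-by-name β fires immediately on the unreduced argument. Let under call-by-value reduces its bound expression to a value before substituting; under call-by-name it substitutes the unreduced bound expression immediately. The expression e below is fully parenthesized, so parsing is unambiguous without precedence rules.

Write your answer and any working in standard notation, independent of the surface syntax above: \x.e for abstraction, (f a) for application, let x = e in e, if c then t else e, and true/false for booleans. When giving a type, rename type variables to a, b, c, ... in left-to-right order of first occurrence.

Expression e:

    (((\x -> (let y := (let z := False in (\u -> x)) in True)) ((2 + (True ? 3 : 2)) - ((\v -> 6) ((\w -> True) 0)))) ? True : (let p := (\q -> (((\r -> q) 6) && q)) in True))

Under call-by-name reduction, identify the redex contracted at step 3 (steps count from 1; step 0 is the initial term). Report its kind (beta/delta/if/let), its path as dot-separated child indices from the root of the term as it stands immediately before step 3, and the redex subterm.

Derivation:
step 0: (if ((\x.(let y = (let z = false in (\u.x)) in true)) ((2 + (if true then 3 else 2)) - ((\v.6) ((\w.true) 0)))) then true else (let p = (\q.(((\r.q) 6) && q)) in true))
step 1: [beta@0] (if (let y = (let z = false in (\u.((2 + (if true then 3 else 2)) - ((\v.6) ((\w.true) 0))))) in true) then true else (let p = (\q.(((\r.q) 6) && q)) in true))
step 2: [let@0] (if true then true else (let p = (\q.(((\r.q) 6) && q)) in true))
step 3: [if@root] true

Answer: if at root : (if true then true else (let p = (\q.(((\r.q) 6) && q)) in true))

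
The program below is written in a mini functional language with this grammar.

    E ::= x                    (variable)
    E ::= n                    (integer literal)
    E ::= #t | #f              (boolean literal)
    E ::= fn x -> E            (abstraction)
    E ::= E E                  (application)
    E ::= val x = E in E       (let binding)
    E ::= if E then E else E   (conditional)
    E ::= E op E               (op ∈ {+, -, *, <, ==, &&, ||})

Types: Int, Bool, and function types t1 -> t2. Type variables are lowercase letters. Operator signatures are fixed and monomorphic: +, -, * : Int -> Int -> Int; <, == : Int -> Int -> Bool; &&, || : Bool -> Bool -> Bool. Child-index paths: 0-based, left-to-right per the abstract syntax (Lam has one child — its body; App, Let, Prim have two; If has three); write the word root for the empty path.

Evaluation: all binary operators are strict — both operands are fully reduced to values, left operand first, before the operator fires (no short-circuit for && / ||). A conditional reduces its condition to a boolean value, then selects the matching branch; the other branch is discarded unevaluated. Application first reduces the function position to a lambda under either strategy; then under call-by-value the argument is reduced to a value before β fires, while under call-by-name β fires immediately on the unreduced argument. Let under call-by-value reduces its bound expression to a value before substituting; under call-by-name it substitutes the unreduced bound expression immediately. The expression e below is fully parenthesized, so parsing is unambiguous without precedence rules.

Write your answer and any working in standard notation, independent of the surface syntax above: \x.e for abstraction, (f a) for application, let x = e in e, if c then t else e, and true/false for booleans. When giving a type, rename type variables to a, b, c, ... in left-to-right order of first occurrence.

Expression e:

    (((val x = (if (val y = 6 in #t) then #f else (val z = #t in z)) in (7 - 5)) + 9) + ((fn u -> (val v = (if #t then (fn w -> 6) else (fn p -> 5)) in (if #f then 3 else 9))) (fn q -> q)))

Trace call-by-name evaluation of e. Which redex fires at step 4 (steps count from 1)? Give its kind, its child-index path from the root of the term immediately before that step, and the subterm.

Working:
step 0: (((let x = (if (let y = 6 in true) then false else (let z = true in z)) in (7 - 5)) + 9) + ((\u.(let v = (if true then (\w.6) else (\p.5)) in (if false then 3 else 9))) (\q.q)))
step 1: [let@0.0] (((7 - 5) + 9) + ((\u.(let v = (if true then (\w.6) else (\p.5)) in (if false then 3 else 9))) (\q.q)))
step 2: [delta@0.0] ((2 + 9) + ((\u.(let v = (if true then (\w.6) else (\p.5)) in (if false then 3 else 9))) (\q.q)))
step 3: [delta@0] (11 + ((\u.(let v = (if true then (\w.6) else (\p.5)) in (if false then 3 else 9))) (\q.q)))
step 4: [beta@1] (11 + (let v = (if true then (\w.6) else (\p.5)) in (if false then 3 else 9)))

Answer: beta at 1 : ((\u.(let v = (if true then (\w.6) else (\p.5)) in (if false then 3 else 9))) (\q.q))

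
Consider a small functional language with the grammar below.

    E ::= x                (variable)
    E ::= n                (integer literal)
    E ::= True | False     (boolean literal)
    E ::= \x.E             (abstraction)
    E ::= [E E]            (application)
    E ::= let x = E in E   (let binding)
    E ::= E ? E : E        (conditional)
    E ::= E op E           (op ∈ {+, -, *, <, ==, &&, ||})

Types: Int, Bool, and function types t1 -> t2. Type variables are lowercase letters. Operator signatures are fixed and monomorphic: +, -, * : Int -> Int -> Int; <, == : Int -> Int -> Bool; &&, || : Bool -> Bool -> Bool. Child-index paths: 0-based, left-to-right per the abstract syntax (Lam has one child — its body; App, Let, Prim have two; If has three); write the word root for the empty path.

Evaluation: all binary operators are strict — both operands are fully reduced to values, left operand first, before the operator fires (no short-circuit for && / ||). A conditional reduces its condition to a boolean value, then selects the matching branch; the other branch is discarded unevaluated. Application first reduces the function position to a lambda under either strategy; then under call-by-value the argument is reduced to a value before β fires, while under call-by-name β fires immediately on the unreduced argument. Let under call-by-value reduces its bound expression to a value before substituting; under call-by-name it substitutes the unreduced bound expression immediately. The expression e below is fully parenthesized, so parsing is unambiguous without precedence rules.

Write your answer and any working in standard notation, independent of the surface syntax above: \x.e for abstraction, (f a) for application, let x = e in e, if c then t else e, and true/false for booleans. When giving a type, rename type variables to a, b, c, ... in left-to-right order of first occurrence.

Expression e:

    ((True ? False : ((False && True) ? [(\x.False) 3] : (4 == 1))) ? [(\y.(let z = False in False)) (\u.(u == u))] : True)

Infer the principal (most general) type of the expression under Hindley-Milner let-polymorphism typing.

Answer: Bool

Working:
  unify Bool ~ Bool
  unify Bool ~ Bool
  unify Bool ~ Bool
  unify Bool ~ Bool
\x._ : a -> Bool
  unify a -> Bool ~ Int -> b
  unify a ~ Int
  unify Bool ~ b
_ _ : Bool
  unify Int ~ Int
  unify Int ~ Int
  unify Bool ~ Bool
  unify Bool ~ Bool
  unify Bool ~ Bool
let z : Bool
\y._ : c -> Bool
u : d
  unify d ~ Int
u : Int
  unify Int ~ Int
\u._ : Int -> Bool
  unify c -> Bool ~ (Int -> Bool) -> e
  unify c ~ Int -> Bool
  unify Bool ~ e
_ _ : Bool
  unify Bool ~ Bool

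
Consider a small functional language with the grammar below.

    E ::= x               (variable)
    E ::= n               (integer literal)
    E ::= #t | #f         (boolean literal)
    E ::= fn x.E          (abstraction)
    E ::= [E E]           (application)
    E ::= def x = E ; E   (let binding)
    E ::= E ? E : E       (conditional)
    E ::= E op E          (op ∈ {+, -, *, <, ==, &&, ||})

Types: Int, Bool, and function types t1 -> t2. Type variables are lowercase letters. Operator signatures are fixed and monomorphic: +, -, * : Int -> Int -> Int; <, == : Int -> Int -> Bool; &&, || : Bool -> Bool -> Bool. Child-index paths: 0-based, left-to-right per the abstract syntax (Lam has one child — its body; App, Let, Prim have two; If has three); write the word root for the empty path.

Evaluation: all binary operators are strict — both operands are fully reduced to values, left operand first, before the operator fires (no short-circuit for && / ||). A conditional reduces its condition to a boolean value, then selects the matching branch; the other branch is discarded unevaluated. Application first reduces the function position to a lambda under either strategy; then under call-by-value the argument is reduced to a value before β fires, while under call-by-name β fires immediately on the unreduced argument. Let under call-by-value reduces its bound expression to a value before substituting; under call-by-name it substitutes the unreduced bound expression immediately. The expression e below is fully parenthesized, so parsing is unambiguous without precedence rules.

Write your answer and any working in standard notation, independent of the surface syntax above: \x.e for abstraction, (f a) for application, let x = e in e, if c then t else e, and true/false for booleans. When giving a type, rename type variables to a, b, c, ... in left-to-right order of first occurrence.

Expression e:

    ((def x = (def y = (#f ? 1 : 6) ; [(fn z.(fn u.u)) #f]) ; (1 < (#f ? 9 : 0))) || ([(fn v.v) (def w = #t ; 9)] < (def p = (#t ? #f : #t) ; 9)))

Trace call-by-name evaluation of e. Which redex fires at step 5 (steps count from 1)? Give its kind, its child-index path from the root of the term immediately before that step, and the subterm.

Answer: let at 1.0 : (let w = true in 9)

Trace:
step 0: ((let x = (let y = (if false then 1 else 6) in ((\z.(\u.u)) false)) in (1 < (if false then 9 else 0))) || (((\v.v) (let w = true in 9)) < (let p = (if true then false else true) in 9)))
step 1: [let@0] ((1 < (if false then 9 else 0)) || (((\v.v) (let w = true in 9)) < (let p = (if true then false else true) in 9)))
step 2: [if@0.1] ((1 < 0) || (((\v.v) (let w = true in 9)) < (let p = (if true then false else true) in 9)))
step 3: [delta@0] (false || (((\v.v) (let w = true in 9)) < (let p = (if true then false else true) in 9)))
step 4: [beta@1.0] (false || ((let w = true in 9) < (let p = (if true then false else true) in 9)))
step 5: [let@1.0] (false || (9 < (let p = (if true then false else true) in 9)))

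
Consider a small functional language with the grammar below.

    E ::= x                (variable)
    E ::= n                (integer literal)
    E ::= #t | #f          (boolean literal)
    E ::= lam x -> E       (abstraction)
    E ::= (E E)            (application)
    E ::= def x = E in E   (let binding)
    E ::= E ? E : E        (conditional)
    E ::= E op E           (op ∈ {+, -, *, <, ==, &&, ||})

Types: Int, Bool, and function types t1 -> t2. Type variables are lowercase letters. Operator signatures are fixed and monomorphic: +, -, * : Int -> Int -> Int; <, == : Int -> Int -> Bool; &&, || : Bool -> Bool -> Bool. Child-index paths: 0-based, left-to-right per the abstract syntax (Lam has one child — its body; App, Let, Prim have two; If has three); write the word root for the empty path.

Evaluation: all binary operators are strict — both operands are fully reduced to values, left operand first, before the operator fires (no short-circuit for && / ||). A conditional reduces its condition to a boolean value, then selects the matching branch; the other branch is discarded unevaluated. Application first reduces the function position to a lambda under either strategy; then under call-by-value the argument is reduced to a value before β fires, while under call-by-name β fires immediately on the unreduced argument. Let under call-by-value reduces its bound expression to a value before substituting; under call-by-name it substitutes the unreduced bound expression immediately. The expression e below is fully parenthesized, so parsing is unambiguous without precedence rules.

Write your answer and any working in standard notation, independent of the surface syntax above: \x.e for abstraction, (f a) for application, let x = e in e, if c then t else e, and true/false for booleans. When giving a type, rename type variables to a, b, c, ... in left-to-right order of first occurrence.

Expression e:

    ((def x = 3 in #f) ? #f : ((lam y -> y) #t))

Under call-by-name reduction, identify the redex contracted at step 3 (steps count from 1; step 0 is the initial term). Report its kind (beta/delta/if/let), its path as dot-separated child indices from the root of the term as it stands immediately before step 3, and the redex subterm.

Trace:
step 0: (if (let x = 3 in false) then false else ((\y.y) true))
step 1: [let@0] (if false then false else ((\y.y) true))
step 2: [if@root] ((\y.y) true)
step 3: [beta@root] true

Answer: beta at root : ((\y.y) true)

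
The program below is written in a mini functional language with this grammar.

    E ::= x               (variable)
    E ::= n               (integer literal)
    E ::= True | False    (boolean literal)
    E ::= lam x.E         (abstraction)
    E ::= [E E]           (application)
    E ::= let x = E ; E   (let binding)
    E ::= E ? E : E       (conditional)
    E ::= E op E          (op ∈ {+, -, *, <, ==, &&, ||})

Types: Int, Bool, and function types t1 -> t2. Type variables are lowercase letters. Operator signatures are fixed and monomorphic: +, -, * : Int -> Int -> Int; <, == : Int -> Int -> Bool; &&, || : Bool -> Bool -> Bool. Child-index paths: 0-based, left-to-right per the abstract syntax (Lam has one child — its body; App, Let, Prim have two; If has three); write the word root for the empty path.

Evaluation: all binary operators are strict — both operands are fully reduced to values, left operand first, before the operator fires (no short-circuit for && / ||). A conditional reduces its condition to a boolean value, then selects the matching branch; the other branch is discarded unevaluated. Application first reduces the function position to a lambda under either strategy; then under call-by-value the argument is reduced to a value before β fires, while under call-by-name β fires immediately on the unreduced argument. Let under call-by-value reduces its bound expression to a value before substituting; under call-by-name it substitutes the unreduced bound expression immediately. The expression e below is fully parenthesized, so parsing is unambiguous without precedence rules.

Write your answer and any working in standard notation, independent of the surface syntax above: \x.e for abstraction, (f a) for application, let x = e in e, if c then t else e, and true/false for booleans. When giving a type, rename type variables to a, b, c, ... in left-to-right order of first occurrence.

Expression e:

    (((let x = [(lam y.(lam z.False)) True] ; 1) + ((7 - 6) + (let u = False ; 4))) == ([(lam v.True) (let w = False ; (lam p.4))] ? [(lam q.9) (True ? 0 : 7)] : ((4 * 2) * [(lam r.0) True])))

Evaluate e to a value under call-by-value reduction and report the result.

Answer: false

Derivation:
step 0: (((let x = ((\y.(\z.false)) true) in 1) + ((7 - 6) + (let u = false in 4))) == (if ((\v.true) (let w = false in (\p.4))) then ((\q.9) (if true then 0 else 7)) else ((4 * 2) * ((\r.0) true))))
step 1: [beta@0.0.0] (((let x = (\z.false) in 1) + ((7 - 6) + (let u = false in 4))) == (if ((\v.true) (let w = false in (\p.4))) then ((\q.9) (if true then 0 else 7)) else ((4 * 2) * ((\r.0) true))))
step 2: [let@0.0] ((1 + ((7 - 6) + (let u = false in 4))) == (if ((\v.true) (let w = false in (\p.4))) then ((\q.9) (if true then 0 else 7)) else ((4 * 2) * ((\r.0) true))))
step 3: [delta@0.1.0] ((1 + (1 + (let u = false in 4))) == (if ((\v.true) (let w = false in (\p.4))) then ((\q.9) (if true then 0 else 7)) else ((4 * 2) * ((\r.0) true))))
step 4: [let@0.1.1] ((1 + (1 + 4)) == (if ((\v.true) (let w = false in (\p.4))) then ((\q.9) (if true then 0 else 7)) else ((4 * 2) * ((\r.0) true))))
step 5: [delta@0.1] ((1 + 5) == (if ((\v.true) (let w = false in (\p.4))) then ((\q.9) (if true then 0 else 7)) else ((4 * 2) * ((\r.0) true))))
step 6: [delta@0] (6 == (if ((\v.true) (let w = false in (\p.4))) then ((\q.9) (if true then 0 else 7)) else ((4 * 2) * ((\r.0) true))))
step 7: [let@1.0.1] (6 == (if ((\v.true) (\p.4)) then ((\q.9) (if true then 0 else 7)) else ((4 * 2) * ((\r.0) true))))
step 8: [beta@1.0] (6 == (if true then ((\q.9) (if true then 0 else 7)) else ((4 * 2) * ((\r.0) true))))
step 9: [if@1] (6 == ((\q.9) (if true then 0 else 7)))
step 10: [if@1.1] (6 == ((\q.9) 0))
step 11: [beta@1] (6 == 9)
step 12: [delta@root] false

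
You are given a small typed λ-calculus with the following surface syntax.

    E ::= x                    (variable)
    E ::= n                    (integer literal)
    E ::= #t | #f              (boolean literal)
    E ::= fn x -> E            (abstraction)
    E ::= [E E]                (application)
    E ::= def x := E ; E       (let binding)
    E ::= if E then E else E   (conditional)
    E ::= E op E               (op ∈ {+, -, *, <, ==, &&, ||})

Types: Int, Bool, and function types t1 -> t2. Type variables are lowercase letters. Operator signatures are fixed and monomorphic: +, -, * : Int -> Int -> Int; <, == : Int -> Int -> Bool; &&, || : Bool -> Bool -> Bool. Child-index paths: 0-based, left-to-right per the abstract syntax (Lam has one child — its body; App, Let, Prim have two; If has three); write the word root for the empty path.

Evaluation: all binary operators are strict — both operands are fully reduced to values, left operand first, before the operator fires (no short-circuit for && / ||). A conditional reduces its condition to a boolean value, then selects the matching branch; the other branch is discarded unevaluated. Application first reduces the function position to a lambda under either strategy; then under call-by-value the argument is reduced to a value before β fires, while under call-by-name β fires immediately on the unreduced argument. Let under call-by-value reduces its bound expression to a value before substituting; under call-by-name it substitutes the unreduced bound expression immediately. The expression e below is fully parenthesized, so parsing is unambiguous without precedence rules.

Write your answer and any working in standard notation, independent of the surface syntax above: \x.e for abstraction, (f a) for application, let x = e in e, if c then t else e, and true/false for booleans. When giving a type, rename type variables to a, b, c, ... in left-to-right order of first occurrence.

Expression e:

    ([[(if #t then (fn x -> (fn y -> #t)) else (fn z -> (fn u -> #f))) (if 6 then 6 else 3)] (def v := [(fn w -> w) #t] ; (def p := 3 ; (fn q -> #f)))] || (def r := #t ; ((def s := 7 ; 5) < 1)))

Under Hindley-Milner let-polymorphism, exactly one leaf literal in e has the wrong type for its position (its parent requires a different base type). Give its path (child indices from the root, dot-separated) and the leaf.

Derivation:
  unify Bool ~ Bool
\y._ : b -> Bool
\x._ : a -> b -> Bool
\u._ : d -> Bool
\z._ : c -> d -> Bool
  unify a -> b -> Bool ~ c -> d -> Bool
  unify a ~ c
  unify b -> Bool ~ d -> Bool
  unify b ~ d
  unify Bool ~ Bool
  unify Int ~ Bool
  FAIL: mismatch Int ~ Bool

Answer: 0.0.1.0 : 6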